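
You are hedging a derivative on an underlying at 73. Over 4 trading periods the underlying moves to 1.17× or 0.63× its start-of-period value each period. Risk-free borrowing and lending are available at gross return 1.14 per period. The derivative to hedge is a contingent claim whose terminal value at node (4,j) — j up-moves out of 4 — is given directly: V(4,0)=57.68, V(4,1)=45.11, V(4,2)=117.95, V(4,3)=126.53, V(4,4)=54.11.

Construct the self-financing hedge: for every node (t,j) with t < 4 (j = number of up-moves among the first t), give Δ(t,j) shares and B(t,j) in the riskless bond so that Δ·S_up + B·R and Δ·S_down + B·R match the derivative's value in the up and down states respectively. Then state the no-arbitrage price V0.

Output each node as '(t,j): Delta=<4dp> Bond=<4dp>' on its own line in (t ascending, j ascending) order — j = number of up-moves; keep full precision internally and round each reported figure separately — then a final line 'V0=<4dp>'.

(0,0): Delta=-1.0119 Bond=114.5546
(1,0): Delta=0.4728 Bond=62.3128
(1,1): Delta=-1.0589 Bond=134.6086
(2,0): Delta=3.8178 Bond=-25.8817
(2,1): Delta=0.3668 Bond=76.7377
(2,2): Delta=-1.1041 Bond=157.9666
(3,0): Delta=-1.2753 Bond=63.4605
(3,1): Delta=3.9791 Bond=-34.9737
(3,2): Delta=0.2524 Bond=94.6842
(3,3): Delta=-1.1471 Bond=185.1053
V0=40.6854

Under the risk-neutral measure, an up-move has probability p* = (R−d)/(u−d) = 0.9444 and values discount at R = 1.14.
Terminal values V(4,·): V(4,0)=57.6800, V(4,1)=45.1100, V(4,2)=117.9500, V(4,3)=126.5300, V(4,4)=54.1100
  t=3,j=0: stock 18.2534 → up 21.3565 (V=45.1100), down 11.4997 (V=57.6800). Price 40.1827; hedge Δ=-1.2753, bond B=63.4605.
  t=3,j=1: stock 33.8992 → up 39.6621 (V=117.9500), down 21.3565 (V=45.1100). Price 99.9152; hedge Δ=3.9791, bond B=-34.9737.
  t=3,j=2: stock 62.9557 → up 73.6582 (V=126.5300), down 39.6621 (V=117.9500). Price 110.5731; hedge Δ=0.2524, bond B=94.6842.
  t=3,j=3: stock 116.9177 → up 136.7938 (V=54.1100), down 73.6582 (V=126.5300). Price 50.9942; hedge Δ=-1.1471, bond B=185.1053.
  t=2,j=0: stock 28.9737 → up 33.8992 (V=99.9152), down 18.2534 (V=40.1827). Price 84.7340; hedge Δ=3.8178, bond B=-25.8817.
  t=2,j=1: stock 53.8083 → up 62.9557 (V=110.5731), down 33.8992 (V=99.9152). Price 96.4746; hedge Δ=0.3668, bond B=76.7377.
  t=2,j=2: stock 99.9297 → up 116.9177 (V=50.9942), down 62.9557 (V=110.5731). Price 47.6352; hedge Δ=-1.1041, bond B=157.9666.
  t=1,j=0: stock 45.9900 → up 53.8083 (V=96.4746), down 28.9737 (V=84.7340). Price 84.0547; hedge Δ=0.4728, bond B=62.3128.
  t=1,j=1: stock 85.4100 → up 99.9297 (V=47.6352), down 53.8083 (V=96.4746). Price 44.1653; hedge Δ=-1.0589, bond B=134.6086.
  t=0,j=0: stock 73.0000 → up 85.4100 (V=44.1653), down 45.9900 (V=84.0547). Price 40.6854; hedge Δ=-1.0119, bond B=114.5546.
Each (Δ,B) replicates both successor values, so the strategy is self-financing and V0 is arbitrage-free.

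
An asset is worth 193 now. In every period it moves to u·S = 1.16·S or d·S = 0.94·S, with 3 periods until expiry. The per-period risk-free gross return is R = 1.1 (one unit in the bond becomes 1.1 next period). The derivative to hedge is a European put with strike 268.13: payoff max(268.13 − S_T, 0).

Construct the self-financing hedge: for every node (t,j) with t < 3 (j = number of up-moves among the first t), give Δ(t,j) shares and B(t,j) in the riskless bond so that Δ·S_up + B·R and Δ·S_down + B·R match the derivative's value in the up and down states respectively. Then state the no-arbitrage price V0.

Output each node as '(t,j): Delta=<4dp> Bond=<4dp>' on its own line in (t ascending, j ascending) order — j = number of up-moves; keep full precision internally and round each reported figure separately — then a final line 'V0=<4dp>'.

The replicating-portfolio and risk-neutral prices coincide; use p* = (1.1−0.94)/(1.16−0.94) = 0.7273 for the latter.
Terminal payoffs: V(3,0)=107.8273, V(3,1)=70.3096, V(3,2)=24.0112, V(3,3)=0.0000
Node (2,0) S=170.5348: V=(p*·70.3096+(1−p*)·107.8273)/1.1=73.2197; Δ=(70.3096−107.8273)/(197.8204−160.3027)=-1.0000; B=V−Δ·S=243.7545
Node (2,1) S=210.4472: V=(p*·24.0112+(1−p*)·70.3096)/1.1=33.3073; Δ=(24.0112−70.3096)/(244.1188−197.8204)=-1.0000; B=V−Δ·S=243.7545
Node (2,2) S=259.7008: V=(p*·0.0000+(1−p*)·24.0112)/1.1=5.9532; Δ=(0.0000−24.0112)/(301.2529−244.1188)=-0.4203; B=V−Δ·S=115.0952
Node (1,0) S=181.4200: V=(p*·33.3073+(1−p*)·73.2197)/1.1=40.1750; Δ=(33.3073−73.2197)/(210.4472−170.5348)=-1.0000; B=V−Δ·S=221.5950
Node (1,1) S=223.8800: V=(p*·5.9532+(1−p*)·33.3073)/1.1=12.1940; Δ=(5.9532−33.3073)/(259.7008−210.4472)=-0.5554; B=V−Δ·S=136.5310
Node (0,0) S=193.0000: V=(p*·12.1940+(1−p*)·40.1750)/1.1=18.0229; Δ=(12.1940−40.1750)/(223.8800−181.4200)=-0.6590; B=V−Δ·S=145.2094
Root portfolio cost Δ·193+B reproduces V0=18.0229.

(0,0): Delta=-0.6590 Bond=145.2094
(1,0): Delta=-1.0000 Bond=221.5950
(1,1): Delta=-0.5554 Bond=136.5310
(2,0): Delta=-1.0000 Bond=243.7545
(2,1): Delta=-1.0000 Bond=243.7545
(2,2): Delta=-0.4203 Bond=115.0952
V0=18.0229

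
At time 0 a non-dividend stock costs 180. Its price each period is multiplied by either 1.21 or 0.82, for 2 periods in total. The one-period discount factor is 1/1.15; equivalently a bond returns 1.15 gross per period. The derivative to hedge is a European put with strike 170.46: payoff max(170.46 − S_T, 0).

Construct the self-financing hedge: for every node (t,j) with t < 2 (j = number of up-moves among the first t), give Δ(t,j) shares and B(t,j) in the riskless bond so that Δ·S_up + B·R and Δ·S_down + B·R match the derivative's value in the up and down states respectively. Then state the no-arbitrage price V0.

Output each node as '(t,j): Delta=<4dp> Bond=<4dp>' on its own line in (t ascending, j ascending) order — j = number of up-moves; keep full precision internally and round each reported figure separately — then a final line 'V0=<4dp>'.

(0,0): Delta=-0.0942 Bond=17.8396
(1,0): Delta=-0.8587 Bond=133.3509
(1,1): Delta=0.0000 Bond=0.0000
V0=0.8846

Risk-neutral probability p* = (R−d)/(u−d) = (1.15−0.82)/(1.21−0.82) = 0.8462.
At expiry t=2: V(2,0)=49.4280, V(2,1)=0.0000, V(2,2)=0.0000
Node (1,0) S=147.6000: V=(p*·0.0000+(1−p*)·49.4280)/1.15=6.6124; Δ=(0.0000−49.4280)/(178.5960−121.0320)=-0.8587; B=V−Δ·S=133.3509
Node (1,1) S=217.8000: V=(p*·0.0000+(1−p*)·0.0000)/1.15=0.0000; Δ=(0.0000−0.0000)/(263.5380−178.5960)=0.0000; B=V−Δ·S=0.0000
Node (0,0) S=180.0000: V=(p*·0.0000+(1−p*)·6.6124)/1.15=0.8846; Δ=(0.0000−6.6124)/(217.8000−147.6000)=-0.0942; B=V−Δ·S=17.8396
Each (Δ,B) replicates both successor values, so the strategy is self-financing and V0 is arbitrage-free.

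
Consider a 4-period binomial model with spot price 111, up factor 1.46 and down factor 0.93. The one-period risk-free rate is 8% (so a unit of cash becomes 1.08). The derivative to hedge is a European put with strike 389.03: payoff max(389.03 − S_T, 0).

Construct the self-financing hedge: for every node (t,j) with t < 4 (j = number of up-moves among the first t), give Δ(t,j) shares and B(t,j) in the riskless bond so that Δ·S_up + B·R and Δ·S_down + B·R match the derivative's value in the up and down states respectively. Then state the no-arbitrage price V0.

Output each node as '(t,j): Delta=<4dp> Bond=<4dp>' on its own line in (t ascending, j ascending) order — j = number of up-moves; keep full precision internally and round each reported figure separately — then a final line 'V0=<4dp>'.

(0,0): Delta=-0.9647 Bond=282.5768
(1,0): Delta=-1.0000 Bond=308.8246
(1,1): Delta=-0.9078 Bond=295.9574
(2,0): Delta=-1.0000 Bond=333.5305
(2,1): Delta=-1.0000 Bond=333.5305
(2,2): Delta=-0.7590 Bond=284.4296
(3,0): Delta=-1.0000 Bond=360.2130
(3,1): Delta=-1.0000 Bond=360.2130
(3,2): Delta=-1.0000 Bond=360.2130
(3,3): Delta=-0.3701 Bond=172.8437
V0=175.4925

Risk-neutral probability p* = (R−d)/(u−d) = (1.08−0.93)/(1.46−0.93) = 0.2830.
At expiry t=4: V(4,0)=305.9962, V(4,1)=258.6759, V(4,2)=184.3881, V(4,3)=67.7642, V(4,4)=0.0000
(3,0): S=89.2836. Δ = (V_up−V_dn)/(S_up−S_dn) = (258.6759−305.9962)/(130.3541−83.0338) = -1.0000. V = [p*·258.6759 + (1−p*)·305.9962]/1.08 = 270.9293. B = V − Δ·S = 360.2130.
(3,1): S=140.1657. Δ = (V_up−V_dn)/(S_up−S_dn) = (184.3881−258.6759)/(204.6419−130.3541) = -1.0000. V = [p*·184.3881 + (1−p*)·258.6759]/1.08 = 220.0473. B = V − Δ·S = 360.2130.
(3,2): S=220.0451. Δ = (V_up−V_dn)/(S_up−S_dn) = (67.7642−184.3881)/(321.2658−204.6419) = -1.0000. V = [p*·67.7642 + (1−p*)·184.3881]/1.08 = 140.1679. B = V − Δ·S = 360.2130.
(3,3): S=345.4471. Δ = (V_up−V_dn)/(S_up−S_dn) = (0.0000−67.7642)/(504.3528−321.2658) = -0.3701. V = [p*·0.0000 + (1−p*)·67.7642]/1.08 = 44.9867. B = V − Δ·S = 172.8437.
(2,0): S=96.0039. Δ = (V_up−V_dn)/(S_up−S_dn) = (220.0473−270.9293)/(140.1657−89.2836) = -1.0000. V = [p*·220.0473 + (1−p*)·270.9293]/1.08 = 237.5266. B = V − Δ·S = 333.5305.
(2,1): S=150.7158. Δ = (V_up−V_dn)/(S_up−S_dn) = (140.1679−220.0473)/(220.0451−140.1657) = -1.0000. V = [p*·140.1679 + (1−p*)·220.0473]/1.08 = 182.8147. B = V − Δ·S = 333.5305.
(2,2): S=236.6076. Δ = (V_up−V_dn)/(S_up−S_dn) = (44.9867−140.1679)/(345.4471−220.0451) = -0.7590. V = [p*·44.9867 + (1−p*)·140.1679]/1.08 = 104.8424. B = V − Δ·S = 284.4296.
(1,0): S=103.2300. Δ = (V_up−V_dn)/(S_up−S_dn) = (182.8147−237.5266)/(150.7158−96.0039) = -1.0000. V = [p*·182.8147 + (1−p*)·237.5266]/1.08 = 205.5946. B = V − Δ·S = 308.8246.
(1,1): S=162.0600. Δ = (V_up−V_dn)/(S_up−S_dn) = (104.8424−182.8147)/(236.6076−150.7158) = -0.9078. V = [p*·104.8424 + (1−p*)·182.8147]/1.08 = 148.8399. B = V − Δ·S = 295.9574.
(0,0): S=111.0000. Δ = (V_up−V_dn)/(S_up−S_dn) = (148.8399−205.5946)/(162.0600−103.2300) = -0.9647. V = [p*·148.8399 + (1−p*)·205.5946]/1.08 = 175.4925. B = V − Δ·S = 282.5768.
The time-0 hedge costs 175.4925, which is the no-arbitrage price.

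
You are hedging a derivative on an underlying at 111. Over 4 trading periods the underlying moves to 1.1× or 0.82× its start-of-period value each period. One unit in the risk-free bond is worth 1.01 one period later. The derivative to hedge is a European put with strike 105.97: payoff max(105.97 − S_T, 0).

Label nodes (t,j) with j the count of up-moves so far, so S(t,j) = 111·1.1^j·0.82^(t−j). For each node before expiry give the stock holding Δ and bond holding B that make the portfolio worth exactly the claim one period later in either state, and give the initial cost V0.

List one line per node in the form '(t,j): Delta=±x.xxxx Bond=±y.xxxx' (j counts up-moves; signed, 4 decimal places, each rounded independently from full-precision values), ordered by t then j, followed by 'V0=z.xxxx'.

(0,0): Delta=-0.3859 Bond=51.0505
(1,0): Delta=-0.7312 Bond=82.9885
(1,1): Delta=-0.2640 Bond=36.6742
(2,0): Delta=-1.0000 Bond=103.8820
(2,1): Delta=-0.6363 Bond=74.3146
(2,2): Delta=-0.1325 Bond=19.3850
(3,0): Delta=-1.0000 Bond=104.9208
(3,1): Delta=-1.0000 Bond=104.9208
(3,2): Delta=-0.5078 Bond=60.9121
(3,3): Delta=0.0000 Bond=0.0000
V0=8.2155

The replicating-portfolio and risk-neutral prices coincide; use p* = (1.01−0.82)/(1.1−0.82) = 0.6786 for the latter.
At expiry t=4: V(4,0)=55.7845, V(4,1)=38.6480, V(4,2)=15.6600, V(4,3)=0.0000, V(4,4)=0.0000
Node (3,0) S=61.2018: V=(p*·38.6480+(1−p*)·55.7845)/1.01=43.7189; Δ=(38.6480−55.7845)/(67.3220−50.1855)=-1.0000; B=V−Δ·S=104.9208
Node (3,1) S=82.1000: V=(p*·15.6600+(1−p*)·38.6480)/1.01=22.8208; Δ=(15.6600−38.6480)/(90.3100−67.3220)=-1.0000; B=V−Δ·S=104.9208
Node (3,2) S=110.1342: V=(p*·0.0000+(1−p*)·15.6600)/1.01=4.9837; Δ=(0.0000−15.6600)/(121.1476−90.3100)=-0.5078; B=V−Δ·S=60.9121
Node (3,3) S=147.7410: V=(p*·0.0000+(1−p*)·0.0000)/1.01=0.0000; Δ=(0.0000−0.0000)/(162.5151−121.1476)=0.0000; B=V−Δ·S=0.0000
Node (2,0) S=74.6364: V=(p*·22.8208+(1−p*)·43.7189)/1.01=29.2456; Δ=(22.8208−43.7189)/(82.1000−61.2018)=-1.0000; B=V−Δ·S=103.8820
Node (2,1) S=100.1220: V=(p*·4.9837+(1−p*)·22.8208)/1.01=10.6109; Δ=(4.9837−22.8208)/(110.1342−82.1000)=-0.6363; B=V−Δ·S=74.3146
Node (2,2) S=134.3100: V=(p*·0.0000+(1−p*)·4.9837)/1.01=1.5860; Δ=(0.0000−4.9837)/(147.7410−110.1342)=-0.1325; B=V−Δ·S=19.3850
Node (1,0) S=91.0200: V=(p*·10.6109+(1−p*)·29.2456)/1.01=16.4363; Δ=(10.6109−29.2456)/(100.1220−74.6364)=-0.7312; B=V−Δ·S=82.9885
Node (1,1) S=122.1000: V=(p*·1.5860+(1−p*)·10.6109)/1.01=4.4425; Δ=(1.5860−10.6109)/(134.3100−100.1220)=-0.2640; B=V−Δ·S=36.6742
Node (0,0) S=111.0000: V=(p*·4.4425+(1−p*)·16.4363)/1.01=8.2155; Δ=(4.4425−16.4363)/(122.1000−91.0200)=-0.3859; B=V−Δ·S=51.0505
Each (Δ,B) replicates both successor values, so the strategy is self-financing and V0 is arbitrage-free.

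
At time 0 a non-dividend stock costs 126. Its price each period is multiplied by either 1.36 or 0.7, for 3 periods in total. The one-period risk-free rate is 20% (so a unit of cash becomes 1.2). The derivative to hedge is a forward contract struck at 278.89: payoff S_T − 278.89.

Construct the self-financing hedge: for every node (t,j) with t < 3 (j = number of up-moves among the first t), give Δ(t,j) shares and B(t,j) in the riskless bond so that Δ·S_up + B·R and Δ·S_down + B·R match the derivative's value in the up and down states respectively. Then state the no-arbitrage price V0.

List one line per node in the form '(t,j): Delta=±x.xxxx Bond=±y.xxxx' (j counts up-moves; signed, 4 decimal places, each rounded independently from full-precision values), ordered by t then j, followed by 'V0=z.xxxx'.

The replicating-portfolio and risk-neutral prices coincide; use p* = (1.2−0.7)/(1.36−0.7) = 0.7576 for the latter.
Terminal values V(3,·): V(3,0)=-235.6720, V(3,1)=-194.9236, V(3,2)=-115.7553, V(3,3)=38.0575
Node (2,0) S=61.7400: V=(p*·-194.9236+(1−p*)·-235.6720)/1.2=-170.6683; Δ=(-194.9236−-235.6720)/(83.9664−43.2180)=1.0000; B=V−Δ·S=-232.4083
Node (2,1) S=119.9520: V=(p*·-115.7553+(1−p*)·-194.9236)/1.2=-112.4563; Δ=(-115.7553−-194.9236)/(163.1347−83.9664)=1.0000; B=V−Δ·S=-232.4083
Node (2,2) S=233.0496: V=(p*·38.0575+(1−p*)·-115.7553)/1.2=0.6413; Δ=(38.0575−-115.7553)/(316.9475−163.1347)=1.0000; B=V−Δ·S=-232.4083
Node (1,0) S=88.2000: V=(p*·-112.4563+(1−p*)·-170.6683)/1.2=-105.4736; Δ=(-112.4563−-170.6683)/(119.9520−61.7400)=1.0000; B=V−Δ·S=-193.6736
Node (1,1) S=171.3600: V=(p*·0.6413+(1−p*)·-112.4563)/1.2=-22.3136; Δ=(0.6413−-112.4563)/(233.0496−119.9520)=1.0000; B=V−Δ·S=-193.6736
Node (0,0) S=126.0000: V=(p*·-22.3136+(1−p*)·-105.4736)/1.2=-35.3947; Δ=(-22.3136−-105.4736)/(171.3600−88.2000)=1.0000; B=V−Δ·S=-161.3947
Self-financing check: at every node Δ·S+B equals the discounted successor values.

(0,0): Delta=1.0000 Bond=-161.3947
(1,0): Delta=1.0000 Bond=-193.6736
(1,1): Delta=1.0000 Bond=-193.6736
(2,0): Delta=1.0000 Bond=-232.4083
(2,1): Delta=1.0000 Bond=-232.4083
(2,2): Delta=1.0000 Bond=-232.4083
V0=-35.3947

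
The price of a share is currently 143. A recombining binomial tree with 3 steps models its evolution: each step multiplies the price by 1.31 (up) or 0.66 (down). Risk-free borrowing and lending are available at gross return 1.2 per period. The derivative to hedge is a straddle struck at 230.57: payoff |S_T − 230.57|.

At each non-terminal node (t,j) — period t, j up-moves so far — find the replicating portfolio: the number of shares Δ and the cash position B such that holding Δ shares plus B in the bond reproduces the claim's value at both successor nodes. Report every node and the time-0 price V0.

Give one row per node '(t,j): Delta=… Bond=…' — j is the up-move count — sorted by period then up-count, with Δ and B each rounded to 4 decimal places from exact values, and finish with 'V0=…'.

Risk-neutral probability p* = (R−d)/(u−d) = (1.2−0.66)/(1.31−0.66) = 0.8308.
Payoff layer (t=3): V(3,0)=189.4581, V(3,1)=148.9691, V(3,2)=68.6045, V(3,3)=90.9070
  t=2,j=0: stock 62.2908 → up 81.6009 (V=148.9691), down 41.1119 (V=189.4581). Price 129.8509; hedge Δ=-1.0000, bond B=192.1417.
  t=2,j=1: stock 123.6378 → up 161.9655 (V=68.6045), down 81.6009 (V=148.9691). Price 68.5039; hedge Δ=-1.0000, bond B=192.1417.
  t=2,j=2: stock 245.4023 → up 321.4770 (V=90.9070), down 161.9655 (V=68.6045). Price 72.6106; hedge Δ=0.1398, bond B=38.2990.
  t=1,j=0: stock 94.3800 → up 123.6378 (V=68.5039), down 62.2908 (V=129.8509). Price 65.7381; hedge Δ=-1.0000, bond B=160.1181.
  t=1,j=1: stock 187.3300 → up 245.4023 (V=72.6106), down 123.6378 (V=68.5039). Price 59.9297; hedge Δ=0.0337, bond B=53.6116.
  t=0,j=0: stock 143.0000 → up 187.3300 (V=59.9297), down 94.3800 (V=65.7381). Price 50.7605; hedge Δ=-0.0625, bond B=59.6965.
The time-0 hedge costs 50.7605, which is the no-arbitrage price.

(0,0): Delta=-0.0625 Bond=59.6965
(1,0): Delta=-1.0000 Bond=160.1181
(1,1): Delta=0.0337 Bond=53.6116
(2,0): Delta=-1.0000 Bond=192.1417
(2,1): Delta=-1.0000 Bond=192.1417
(2,2): Delta=0.1398 Bond=38.2990
V0=50.7605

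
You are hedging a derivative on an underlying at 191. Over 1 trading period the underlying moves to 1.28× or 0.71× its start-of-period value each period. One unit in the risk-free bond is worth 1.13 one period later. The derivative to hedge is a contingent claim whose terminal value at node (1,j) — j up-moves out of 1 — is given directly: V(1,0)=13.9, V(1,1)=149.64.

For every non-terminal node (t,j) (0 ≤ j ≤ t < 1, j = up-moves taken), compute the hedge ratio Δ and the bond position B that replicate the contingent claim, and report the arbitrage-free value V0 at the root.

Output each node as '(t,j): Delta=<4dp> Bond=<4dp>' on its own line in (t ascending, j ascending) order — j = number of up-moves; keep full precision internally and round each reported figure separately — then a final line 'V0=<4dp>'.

Under the risk-neutral measure, an up-move has probability p* = (R−d)/(u−d) = 0.7368 and values discount at R = 1.13.
At expiry t=1: V(1,0)=13.9000, V(1,1)=149.6400
Node (0,0) S=191.0000: V=(p*·149.6400+(1−p*)·13.9000)/1.13=100.8132; Δ=(149.6400−13.9000)/(244.4800−135.6100)=1.2468; B=V−Δ·S=-137.3271
Check: Δ(0,0)·S0 + B(0,0) = 100.8132 = V0.

(0,0): Delta=1.2468 Bond=-137.3271
V0=100.8132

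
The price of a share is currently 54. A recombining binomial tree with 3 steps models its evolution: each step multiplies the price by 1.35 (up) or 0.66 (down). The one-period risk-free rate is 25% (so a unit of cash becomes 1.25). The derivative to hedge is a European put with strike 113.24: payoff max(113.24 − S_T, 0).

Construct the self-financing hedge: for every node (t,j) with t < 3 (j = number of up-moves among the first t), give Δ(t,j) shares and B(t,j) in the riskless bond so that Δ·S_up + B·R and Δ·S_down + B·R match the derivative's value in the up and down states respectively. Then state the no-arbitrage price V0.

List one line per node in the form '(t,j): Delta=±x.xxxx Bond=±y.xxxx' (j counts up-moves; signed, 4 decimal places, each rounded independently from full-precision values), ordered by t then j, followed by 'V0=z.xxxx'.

Risk-neutral probability p* = (R−d)/(u−d) = (1.25−0.66)/(1.35−0.66) = 0.8551.
Payoff layer (t=3): V(3,0)=97.7152, V(3,1)=81.4848, V(3,2)=48.2861, V(3,3)=0.0000
Node (2,0) S=23.5224: V=(p*·81.4848+(1−p*)·97.7152)/1.25=67.0696; Δ=(81.4848−97.7152)/(31.7552−15.5248)=-1.0000; B=V−Δ·S=90.5920
Node (2,1) S=48.1140: V=(p*·48.2861+(1−p*)·81.4848)/1.25=42.4780; Δ=(48.2861−81.4848)/(64.9539−31.7552)=-1.0000; B=V−Δ·S=90.5920
Node (2,2) S=98.4150: V=(p*·0.0000+(1−p*)·48.2861)/1.25=5.5984; Δ=(0.0000−48.2861)/(132.8603−64.9539)=-0.7111; B=V−Δ·S=75.5782
Node (1,0) S=35.6400: V=(p*·42.4780+(1−p*)·67.0696)/1.25=36.8336; Δ=(42.4780−67.0696)/(48.1140−23.5224)=-1.0000; B=V−Δ·S=72.4736
Node (1,1) S=72.9000: V=(p*·5.5984+(1−p*)·42.4780)/1.25=8.7546; Δ=(5.5984−42.4780)/(98.4150−48.1140)=-0.7332; B=V−Δ·S=62.2033
Node (0,0) S=54.0000: V=(p*·8.7546+(1−p*)·36.8336)/1.25=10.2592; Δ=(8.7546−36.8336)/(72.9000−35.6400)=-0.7536; B=V−Δ·S=50.9534
Each (Δ,B) replicates both successor values, so the strategy is self-financing and V0 is arbitrage-free.

(0,0): Delta=-0.7536 Bond=50.9534
(1,0): Delta=-1.0000 Bond=72.4736
(1,1): Delta=-0.7332 Bond=62.2033
(2,0): Delta=-1.0000 Bond=90.5920
(2,1): Delta=-1.0000 Bond=90.5920
(2,2): Delta=-0.7111 Bond=75.5782
V0=10.2592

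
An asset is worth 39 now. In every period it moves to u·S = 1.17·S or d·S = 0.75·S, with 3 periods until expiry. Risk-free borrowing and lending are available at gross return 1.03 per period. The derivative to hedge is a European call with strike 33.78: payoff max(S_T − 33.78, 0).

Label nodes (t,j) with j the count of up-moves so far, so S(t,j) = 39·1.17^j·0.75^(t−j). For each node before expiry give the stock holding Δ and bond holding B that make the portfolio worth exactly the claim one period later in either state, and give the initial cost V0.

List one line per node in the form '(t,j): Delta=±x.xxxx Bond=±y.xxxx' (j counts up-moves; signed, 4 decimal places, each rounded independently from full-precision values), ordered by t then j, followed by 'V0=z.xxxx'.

(0,0): Delta=0.7336 Bond=-18.2862
(1,0): Delta=0.3298 Bond=-7.0249
(1,1): Delta=0.8630 Bond=-24.7397
(2,0): Delta=0.0000 Bond=0.0000
(2,1): Delta=0.4355 Bond=-10.8535
(2,2): Delta=1.0000 Bond=-32.7961
V0=10.3237

The replicating-portfolio and risk-neutral prices coincide; use p* = (1.03−0.75)/(1.17−0.75) = 0.6667 for the latter.
Payoff layer (t=3): V(3,0)=0.0000, V(3,1)=0.0000, V(3,2)=6.2603, V(3,3)=28.6829
Node (2,0) S=21.9375: V=(p*·0.0000+(1−p*)·0.0000)/1.03=0.0000; Δ=(0.0000−0.0000)/(25.6669−16.4531)=0.0000; B=V−Δ·S=0.0000
Node (2,1) S=34.2225: V=(p*·6.2603+(1−p*)·0.0000)/1.03=4.0520; Δ=(6.2603−0.0000)/(40.0403−25.6669)=0.4355; B=V−Δ·S=-10.8535
Node (2,2) S=53.3871: V=(p*·28.6829+(1−p*)·6.2603)/1.03=20.5910; Δ=(28.6829−6.2603)/(62.4629−40.0403)=1.0000; B=V−Δ·S=-32.7961
Node (1,0) S=29.2500: V=(p*·4.0520+(1−p*)·0.0000)/1.03=2.6226; Δ=(4.0520−0.0000)/(34.2225−21.9375)=0.3298; B=V−Δ·S=-7.0249
Node (1,1) S=45.6300: V=(p*·20.5910+(1−p*)·4.0520)/1.03=14.6388; Δ=(20.5910−4.0520)/(53.3871−34.2225)=0.8630; B=V−Δ·S=-24.7397
Node (0,0) S=39.0000: V=(p*·14.6388+(1−p*)·2.6226)/1.03=10.3237; Δ=(14.6388−2.6226)/(45.6300−29.2500)=0.7336; B=V−Δ·S=-18.2862
Each (Δ,B) replicates both successor values, so the strategy is self-financing and V0 is arbitrage-free.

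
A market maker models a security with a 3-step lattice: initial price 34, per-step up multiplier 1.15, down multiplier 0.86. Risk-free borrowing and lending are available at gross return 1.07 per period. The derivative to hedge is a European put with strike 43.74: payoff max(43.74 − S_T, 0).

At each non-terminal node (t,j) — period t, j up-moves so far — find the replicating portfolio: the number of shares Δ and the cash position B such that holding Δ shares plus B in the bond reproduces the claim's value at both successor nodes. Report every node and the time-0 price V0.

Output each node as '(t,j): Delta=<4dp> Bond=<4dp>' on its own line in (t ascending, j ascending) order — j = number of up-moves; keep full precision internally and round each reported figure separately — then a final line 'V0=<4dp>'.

Risk-neutral probability p* = (R−d)/(u−d) = (1.07−0.86)/(1.15−0.86) = 0.7241.
Payoff layer (t=3): V(3,0)=22.1141, V(3,1)=14.8216, V(3,2)=5.0701, V(3,3)=0.0000
  t=2,j=0: stock 25.1464 → up 28.9184 (V=14.8216), down 21.6259 (V=22.1141). Price 15.7321; hedge Δ=-1.0000, bond B=40.8785.
  t=2,j=1: stock 33.6260 → up 38.6699 (V=5.0701), down 28.9184 (V=14.8216). Price 7.2525; hedge Δ=-1.0000, bond B=40.8785.
  t=2,j=2: stock 44.9650 → up 51.7097 (V=0.0000), down 38.6699 (V=5.0701). Price 1.3071; hedge Δ=-0.3888, bond B=18.7903.
  t=1,j=0: stock 29.2400 → up 33.6260 (V=7.2525), down 25.1464 (V=15.7321). Price 8.9642; hedge Δ=-1.0000, bond B=38.2042.
  t=1,j=1: stock 39.1000 → up 44.9650 (V=1.3071), down 33.6260 (V=7.2525). Price 2.7544; hedge Δ=-0.5243, bond B=23.2557.
  t=0,j=0: stock 34.0000 → up 39.1000 (V=2.7544), down 29.2400 (V=8.9642). Price 4.1752; hedge Δ=-0.6298, bond B=25.5882.
Check: Δ(0,0)·S0 + B(0,0) = 4.1752 = V0.

(0,0): Delta=-0.6298 Bond=25.5882
(1,0): Delta=-1.0000 Bond=38.2042
(1,1): Delta=-0.5243 Bond=23.2557
(2,0): Delta=-1.0000 Bond=40.8785
(2,1): Delta=-1.0000 Bond=40.8785
(2,2): Delta=-0.3888 Bond=18.7903
V0=4.1752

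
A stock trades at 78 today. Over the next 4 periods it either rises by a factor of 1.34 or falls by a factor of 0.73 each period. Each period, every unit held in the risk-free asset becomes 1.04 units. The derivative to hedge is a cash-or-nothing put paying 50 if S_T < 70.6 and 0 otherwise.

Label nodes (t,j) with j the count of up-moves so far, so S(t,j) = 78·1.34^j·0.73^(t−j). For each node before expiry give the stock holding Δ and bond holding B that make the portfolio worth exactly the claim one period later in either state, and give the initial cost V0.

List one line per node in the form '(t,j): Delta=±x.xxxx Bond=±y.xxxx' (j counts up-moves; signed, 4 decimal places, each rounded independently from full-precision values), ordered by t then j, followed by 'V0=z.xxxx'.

(0,0): Delta=-0.3445 Bond=39.7057
(1,0): Delta=-0.6653 Bond=59.5599
(1,1): Delta=-0.1754 Bond=23.6172
(2,0): Delta=-0.9636 Bond=74.3422
(2,1): Delta=-0.5080 Bond=49.9424
(2,2): Delta=0.0000 Bond=0.0000
(3,0): Delta=0.0000 Bond=48.0769
(3,1): Delta=-1.4716 Bond=105.6116
(3,2): Delta=0.0000 Bond=0.0000
(3,3): Delta=0.0000 Bond=0.0000
V0=12.8352

No-arbitrage ⇒ martingale measure with p* = (R−d)/(u−d) = 0.5082.
At expiry t=4: V(4,0)=50.0000, V(4,1)=50.0000, V(4,2)=0.0000, V(4,3)=0.0000, V(4,4)=0.0000
  t=3,j=0: stock 30.3433 → up 40.6601 (V=50.0000), down 22.1506 (V=50.0000). Price 48.0769; hedge Δ=0.0000, bond B=48.0769.
  t=3,j=1: stock 55.6987 → up 74.6363 (V=0.0000), down 40.6601 (V=50.0000). Price 23.6444; hedge Δ=-1.4716, bond B=105.6116.
  t=3,j=2: stock 102.2415 → up 137.0036 (V=0.0000), down 74.6363 (V=0.0000). Price 0.0000; hedge Δ=0.0000, bond B=0.0000.
  t=3,j=3: stock 187.6761 → up 251.4860 (V=0.0000), down 137.0036 (V=0.0000). Price 0.0000; hedge Δ=0.0000, bond B=0.0000.
  t=2,j=0: stock 41.5662 → up 55.6987 (V=23.6444), down 30.3433 (V=48.0769). Price 34.2888; hedge Δ=-0.9636, bond B=74.3422.
  t=2,j=1: stock 76.2996 → up 102.2415 (V=0.0000), down 55.6987 (V=23.6444). Price 11.1811; hedge Δ=-0.5080, bond B=49.9424.
  t=2,j=2: stock 140.0568 → up 187.6761 (V=0.0000), down 102.2415 (V=0.0000). Price 0.0000; hedge Δ=0.0000, bond B=0.0000.
  t=1,j=0: stock 56.9400 → up 76.2996 (V=11.1811), down 41.5662 (V=34.2888). Price 21.6784; hedge Δ=-0.6653, bond B=59.5599.
  t=1,j=1: stock 104.5200 → up 140.0568 (V=0.0000), down 76.2996 (V=11.1811). Price 5.2874; hedge Δ=-0.1754, bond B=23.6172.
  t=0,j=0: stock 78.0000 → up 104.5200 (V=5.2874), down 56.9400 (V=21.6784). Price 12.8352; hedge Δ=-0.3445, bond B=39.7057.
Root portfolio cost Δ·78+B reproduces V0=12.8352.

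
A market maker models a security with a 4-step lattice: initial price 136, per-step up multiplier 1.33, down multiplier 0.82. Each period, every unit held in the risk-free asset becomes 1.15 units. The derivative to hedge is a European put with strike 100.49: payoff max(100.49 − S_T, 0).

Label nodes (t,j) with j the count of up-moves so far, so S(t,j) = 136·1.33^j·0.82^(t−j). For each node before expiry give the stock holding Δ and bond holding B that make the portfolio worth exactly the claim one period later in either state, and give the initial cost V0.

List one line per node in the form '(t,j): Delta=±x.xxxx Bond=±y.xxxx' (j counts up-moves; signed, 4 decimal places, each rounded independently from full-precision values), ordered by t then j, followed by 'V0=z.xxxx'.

No-arbitrage ⇒ martingale measure with p* = (R−d)/(u−d) = 0.6471.
Terminal payoffs: V(4,0)=39.0014, V(4,1)=0.7586, V(4,2)=0.0000, V(4,3)=0.0000, V(4,4)=0.0000
(3,0): S=74.9860. Δ = (V_up−V_dn)/(S_up−S_dn) = (0.7586−39.0014)/(99.7314−61.4886) = -1.0000. V = [p*·0.7586 + (1−p*)·39.0014]/1.15 = 12.3966. B = V − Δ·S = 87.3826.
(3,1): S=121.6237. Δ = (V_up−V_dn)/(S_up−S_dn) = (0.0000−0.7586)/(161.7595−99.7314) = -0.0122. V = [p*·0.0000 + (1−p*)·0.7586]/1.15 = 0.2328. B = V − Δ·S = 1.7202.
(3,2): S=197.2677. Δ = (V_up−V_dn)/(S_up−S_dn) = (0.0000−0.0000)/(262.3661−161.7595) = 0.0000. V = [p*·0.0000 + (1−p*)·0.0000]/1.15 = 0.0000. B = V − Δ·S = 0.0000.
(3,3): S=319.9586. Δ = (V_up−V_dn)/(S_up−S_dn) = (0.0000−0.0000)/(425.5450−262.3661) = 0.0000. V = [p*·0.0000 + (1−p*)·0.0000]/1.15 = 0.0000. B = V − Δ·S = 0.0000.
(2,0): S=91.4464. Δ = (V_up−V_dn)/(S_up−S_dn) = (0.2328−12.3966)/(121.6237−74.9860) = -0.2608. V = [p*·0.2328 + (1−p*)·12.3966]/1.15 = 3.9356. B = V − Δ·S = 27.7861.
(2,1): S=148.3216. Δ = (V_up−V_dn)/(S_up−S_dn) = (0.0000−0.2328)/(197.2677−121.6237) = -0.0031. V = [p*·0.0000 + (1−p*)·0.2328]/1.15 = 0.0714. B = V − Δ·S = 0.5279.
(2,2): S=240.5704. Δ = (V_up−V_dn)/(S_up−S_dn) = (0.0000−0.0000)/(319.9586−197.2677) = 0.0000. V = [p*·0.0000 + (1−p*)·0.0000]/1.15 = 0.0000. B = V − Δ·S = 0.0000.
(1,0): S=111.5200. Δ = (V_up−V_dn)/(S_up−S_dn) = (0.0714−3.9356)/(148.3216−91.4464) = -0.0679. V = [p*·0.0714 + (1−p*)·3.9356]/1.15 = 1.2480. B = V − Δ·S = 8.8247.
(1,1): S=180.8800. Δ = (V_up−V_dn)/(S_up−S_dn) = (0.0000−0.0714)/(240.5704−148.3216) = -0.0008. V = [p*·0.0000 + (1−p*)·0.0714]/1.15 = 0.0219. B = V − Δ·S = 0.1620.
(0,0): S=136.0000. Δ = (V_up−V_dn)/(S_up−S_dn) = (0.0219−1.2480)/(180.8800−111.5200) = -0.0177. V = [p*·0.0219 + (1−p*)·1.2480]/1.15 = 0.3954. B = V − Δ·S = 2.7995.
Root portfolio cost Δ·136+B reproduces V0=0.3954.

(0,0): Delta=-0.0177 Bond=2.7995
(1,0): Delta=-0.0679 Bond=8.8247
(1,1): Delta=-0.0008 Bond=0.1620
(2,0): Delta=-0.2608 Bond=27.7861
(2,1): Delta=-0.0031 Bond=0.5279
(2,2): Delta=0.0000 Bond=0.0000
(3,0): Delta=-1.0000 Bond=87.3826
(3,1): Delta=-0.0122 Bond=1.7202
(3,2): Delta=0.0000 Bond=0.0000
(3,3): Delta=0.0000 Bond=0.0000
V0=0.3954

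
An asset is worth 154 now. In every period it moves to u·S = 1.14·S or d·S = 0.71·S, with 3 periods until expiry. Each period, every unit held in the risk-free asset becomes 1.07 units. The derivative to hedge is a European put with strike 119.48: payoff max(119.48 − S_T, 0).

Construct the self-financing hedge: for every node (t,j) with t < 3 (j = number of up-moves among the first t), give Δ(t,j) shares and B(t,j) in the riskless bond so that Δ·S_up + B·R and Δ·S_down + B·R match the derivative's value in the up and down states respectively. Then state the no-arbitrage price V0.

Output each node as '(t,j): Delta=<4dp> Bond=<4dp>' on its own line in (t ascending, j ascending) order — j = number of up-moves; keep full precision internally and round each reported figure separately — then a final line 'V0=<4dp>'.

(0,0): Delta=-0.1231 Bond=20.8599
(1,0): Delta=-0.6236 Bond=77.0488
(1,1): Delta=-0.0624 Bond=11.6784
(2,0): Delta=-1.0000 Bond=111.6636
(2,1): Delta=-0.5780 Bond=76.7603
(2,2): Delta=0.0000 Bond=0.0000
V0=1.9099

Since d<R<u, set p* = (R−d)/(u−d) = 0.8372; price each node as the discounted p*-expectation of its children.
Terminal payoffs: V(3,0)=64.3617, V(3,1)=30.9802, V(3,2)=0.0000, V(3,3)=0.0000
  t=2,j=0: stock 77.6314 → up 88.4998 (V=30.9802), down 55.1183 (V=64.3617). Price 34.0322; hedge Δ=-1.0000, bond B=111.6636.
  t=2,j=1: stock 124.6476 → up 142.0983 (V=0.0000), down 88.4998 (V=30.9802). Price 4.7134; hedge Δ=-0.5780, bond B=76.7603.
  t=2,j=2: stock 200.1384 → up 228.1578 (V=0.0000), down 142.0983 (V=0.0000). Price 0.0000; hedge Δ=0.0000, bond B=0.0000.
  t=1,j=0: stock 109.3400 → up 124.6476 (V=4.7134), down 77.6314 (V=34.0322). Price 8.8656; hedge Δ=-0.6236, bond B=77.0488.
  t=1,j=1: stock 175.5600 → up 200.1384 (V=0.0000), down 124.6476 (V=4.7134). Price 0.7171; hedge Δ=-0.0624, bond B=11.6784.
  t=0,j=0: stock 154.0000 → up 175.5600 (V=0.7171), down 109.3400 (V=8.8656). Price 1.9099; hedge Δ=-0.1231, bond B=20.8599.
The time-0 hedge costs 1.9099, which is the no-arbitrage price.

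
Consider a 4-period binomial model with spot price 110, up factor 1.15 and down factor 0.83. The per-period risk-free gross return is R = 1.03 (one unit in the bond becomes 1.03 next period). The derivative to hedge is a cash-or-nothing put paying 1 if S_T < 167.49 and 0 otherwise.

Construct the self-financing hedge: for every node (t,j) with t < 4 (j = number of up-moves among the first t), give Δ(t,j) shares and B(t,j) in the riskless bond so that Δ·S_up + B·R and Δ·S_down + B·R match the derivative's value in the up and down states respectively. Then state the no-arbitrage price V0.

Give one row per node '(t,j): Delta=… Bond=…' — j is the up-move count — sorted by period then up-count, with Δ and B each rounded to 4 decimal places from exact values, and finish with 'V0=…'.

The replicating-portfolio and risk-neutral prices coincide; use p* = (1.03−0.83)/(1.15−0.83) = 0.6250 for the latter.
Payoff layer (t=4): V(4,0)=1.0000, V(4,1)=1.0000, V(4,2)=1.0000, V(4,3)=1.0000, V(4,4)=0.0000
Node (3,0) S=62.8966: V=(p*·1.0000+(1−p*)·1.0000)/1.03=0.9709; Δ=(1.0000−1.0000)/(72.3311−52.2042)=0.0000; B=V−Δ·S=0.9709
Node (3,1) S=87.1458: V=(p*·1.0000+(1−p*)·1.0000)/1.03=0.9709; Δ=(1.0000−1.0000)/(100.2177−72.3311)=0.0000; B=V−Δ·S=0.9709
Node (3,2) S=120.7442: V=(p*·1.0000+(1−p*)·1.0000)/1.03=0.9709; Δ=(1.0000−1.0000)/(138.8559−100.2177)=0.0000; B=V−Δ·S=0.9709
Node (3,3) S=167.2962: V=(p*·0.0000+(1−p*)·1.0000)/1.03=0.3641; Δ=(0.0000−1.0000)/(192.3907−138.8559)=-0.0187; B=V−Δ·S=3.4891
Node (2,0) S=75.7790: V=(p*·0.9709+(1−p*)·0.9709)/1.03=0.9426; Δ=(0.9709−0.9709)/(87.1458−62.8966)=0.0000; B=V−Δ·S=0.9426
Node (2,1) S=104.9950: V=(p*·0.9709+(1−p*)·0.9709)/1.03=0.9426; Δ=(0.9709−0.9709)/(120.7442−87.1458)=0.0000; B=V−Δ·S=0.9426
Node (2,2) S=145.4750: V=(p*·0.3641+(1−p*)·0.9709)/1.03=0.5744; Δ=(0.3641−0.9709)/(167.2962−120.7442)=-0.0130; B=V−Δ·S=2.4706
Node (1,0) S=91.3000: V=(p*·0.9426+(1−p*)·0.9426)/1.03=0.9151; Δ=(0.9426−0.9426)/(104.9950−75.7790)=0.0000; B=V−Δ·S=0.9151
Node (1,1) S=126.5000: V=(p*·0.5744+(1−p*)·0.9426)/1.03=0.6917; Δ=(0.5744−0.9426)/(145.4750−104.9950)=-0.0091; B=V−Δ·S=1.8423
Node (0,0) S=110.0000: V=(p*·0.6917+(1−p*)·0.9151)/1.03=0.7529; Δ=(0.6917−0.9151)/(126.5000−91.3000)=-0.0063; B=V−Δ·S=1.4511
The time-0 hedge costs 0.7529, which is the no-arbitrage price.

(0,0): Delta=-0.0063 Bond=1.4511
(1,0): Delta=0.0000 Bond=0.9151
(1,1): Delta=-0.0091 Bond=1.8423
(2,0): Delta=0.0000 Bond=0.9426
(2,1): Delta=0.0000 Bond=0.9426
(2,2): Delta=-0.0130 Bond=2.4706
(3,0): Delta=0.0000 Bond=0.9709
(3,1): Delta=0.0000 Bond=0.9709
(3,2): Delta=0.0000 Bond=0.9709
(3,3): Delta=-0.0187 Bond=3.4891
V0=0.7529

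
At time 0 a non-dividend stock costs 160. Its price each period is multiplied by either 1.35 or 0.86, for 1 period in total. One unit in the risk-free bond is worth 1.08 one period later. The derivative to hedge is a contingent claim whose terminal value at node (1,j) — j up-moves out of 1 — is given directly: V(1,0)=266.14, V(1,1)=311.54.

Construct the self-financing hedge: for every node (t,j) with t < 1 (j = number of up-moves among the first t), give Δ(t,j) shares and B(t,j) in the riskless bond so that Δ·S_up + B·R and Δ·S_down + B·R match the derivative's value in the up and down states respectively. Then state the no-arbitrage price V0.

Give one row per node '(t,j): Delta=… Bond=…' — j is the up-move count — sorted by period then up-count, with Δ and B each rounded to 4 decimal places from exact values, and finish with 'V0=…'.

The replicating-portfolio and risk-neutral prices coincide; use p* = (1.08−0.86)/(1.35−0.86) = 0.4490 for the latter.
Payoff layer (t=1): V(1,0)=266.1400, V(1,1)=311.5400
  t=0,j=0: stock 160.0000 → up 216.0000 (V=311.5400), down 137.6000 (V=266.1400). Price 265.2997; hedge Δ=0.5791, bond B=172.6466.
Check: Δ(0,0)·S0 + B(0,0) = 265.2997 = V0.

(0,0): Delta=0.5791 Bond=172.6466
V0=265.2997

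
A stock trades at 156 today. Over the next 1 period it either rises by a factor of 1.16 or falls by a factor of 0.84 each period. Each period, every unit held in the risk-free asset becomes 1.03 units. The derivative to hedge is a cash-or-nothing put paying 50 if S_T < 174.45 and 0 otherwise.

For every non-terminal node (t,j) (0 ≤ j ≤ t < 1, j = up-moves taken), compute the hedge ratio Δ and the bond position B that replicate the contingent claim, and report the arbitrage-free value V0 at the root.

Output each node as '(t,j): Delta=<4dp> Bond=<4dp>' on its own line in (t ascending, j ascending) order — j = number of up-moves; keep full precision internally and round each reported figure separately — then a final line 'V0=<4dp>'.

(0,0): Delta=-1.0016 Bond=175.9709
V0=19.7209

Under the risk-neutral measure, an up-move has probability p* = (R−d)/(u−d) = 0.5938 and values discount at R = 1.03.
At expiry t=1: V(1,0)=50.0000, V(1,1)=0.0000
(0,0): S=156.0000. Δ = (V_up−V_dn)/(S_up−S_dn) = (0.0000−50.0000)/(180.9600−131.0400) = -1.0016. V = [p*·0.0000 + (1−p*)·50.0000]/1.03 = 19.7209. B = V − Δ·S = 175.9709.
Check: Δ(0,0)·S0 + B(0,0) = 19.7209 = V0.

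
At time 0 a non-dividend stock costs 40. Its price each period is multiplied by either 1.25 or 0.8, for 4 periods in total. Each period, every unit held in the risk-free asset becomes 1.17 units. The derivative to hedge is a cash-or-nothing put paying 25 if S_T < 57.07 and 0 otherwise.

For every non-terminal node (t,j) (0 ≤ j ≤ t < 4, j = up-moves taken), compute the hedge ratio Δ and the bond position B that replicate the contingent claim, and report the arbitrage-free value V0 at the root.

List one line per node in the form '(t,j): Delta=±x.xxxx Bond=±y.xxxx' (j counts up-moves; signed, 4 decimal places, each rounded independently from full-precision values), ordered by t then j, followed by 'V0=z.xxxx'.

No-arbitrage ⇒ martingale measure with p* = (R−d)/(u−d) = 0.8222.
Terminal values V(4,·): V(4,0)=25.0000, V(4,1)=25.0000, V(4,2)=25.0000, V(4,3)=0.0000, V(4,4)=0.0000
  t=3,j=0: stock 20.4800 → up 25.6000 (V=25.0000), down 16.3840 (V=25.0000). Price 21.3675; hedge Δ=0.0000, bond B=21.3675.
  t=3,j=1: stock 32.0000 → up 40.0000 (V=25.0000), down 25.6000 (V=25.0000). Price 21.3675; hedge Δ=0.0000, bond B=21.3675.
  t=3,j=2: stock 50.0000 → up 62.5000 (V=0.0000), down 40.0000 (V=25.0000). Price 3.7987; hedge Δ=-1.1111, bond B=59.3542.
  t=3,j=3: stock 78.1250 → up 97.6562 (V=0.0000), down 62.5000 (V=0.0000). Price 0.0000; hedge Δ=0.0000, bond B=0.0000.
  t=2,j=0: stock 25.6000 → up 32.0000 (V=21.3675), down 20.4800 (V=21.3675). Price 18.2628; hedge Δ=0.0000, bond B=18.2628.
  t=2,j=1: stock 40.0000 → up 50.0000 (V=3.7987), down 32.0000 (V=21.3675). Price 5.9163; hedge Δ=-0.9760, bond B=44.9581.
  t=2,j=2: stock 62.5000 → up 78.1250 (V=0.0000), down 50.0000 (V=3.7987). Price 0.5772; hedge Δ=-0.1351, bond B=9.0187.
  t=1,j=0: stock 32.0000 → up 40.0000 (V=5.9163), down 25.6000 (V=18.2628). Price 6.9327; hedge Δ=-0.8574, bond B=34.3695.
  t=1,j=1: stock 50.0000 → up 62.5000 (V=0.5772), down 40.0000 (V=5.9163). Price 1.3046; hedge Δ=-0.2373, bond B=13.1692.
  t=0,j=0: stock 40.0000 → up 50.0000 (V=1.3046), down 32.0000 (V=6.9327). Price 1.9702; hedge Δ=-0.3127, bond B=14.4770.
Each (Δ,B) replicates both successor values, so the strategy is self-financing and V0 is arbitrage-free.

(0,0): Delta=-0.3127 Bond=14.4770
(1,0): Delta=-0.8574 Bond=34.3695
(1,1): Delta=-0.2373 Bond=13.1692
(2,0): Delta=0.0000 Bond=18.2628
(2,1): Delta=-0.9760 Bond=44.9581
(2,2): Delta=-0.1351 Bond=9.0187
(3,0): Delta=0.0000 Bond=21.3675
(3,1): Delta=0.0000 Bond=21.3675
(3,2): Delta=-1.1111 Bond=59.3542
(3,3): Delta=0.0000 Bond=0.0000
V0=1.9702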